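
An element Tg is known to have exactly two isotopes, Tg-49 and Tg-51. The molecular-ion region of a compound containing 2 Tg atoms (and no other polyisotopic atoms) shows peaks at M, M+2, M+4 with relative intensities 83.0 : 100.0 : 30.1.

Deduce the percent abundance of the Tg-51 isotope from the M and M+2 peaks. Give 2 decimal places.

Write p for the Tg-49 fraction. I(M+2)/I(M) = [C(2,1)·p^1·(1−p)] / p^2 = 2·(1−p)/p = 100.0/83.0 = 1.2048
(1−p)/p = 1.2048/2 = 0.6024  ⇒  p = 1/(1 + 0.6024) = 0.6241
Tg-49: 62.41%, Tg-51: 37.59%.

37.59%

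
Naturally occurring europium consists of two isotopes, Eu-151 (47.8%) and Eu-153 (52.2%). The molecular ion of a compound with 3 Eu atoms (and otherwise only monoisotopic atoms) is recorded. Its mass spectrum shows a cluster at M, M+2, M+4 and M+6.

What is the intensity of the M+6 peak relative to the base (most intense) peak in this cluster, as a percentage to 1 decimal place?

Binomial terms of (0.478 + 0.522)^3: M 0.1092, M+2 0.3578, M+4 0.3907, M+6 0.1422 → M+4 is the base peak.
P(M+4) = C(3,2) × 0.478^1 × 0.522^2 = 3 × 0.4780 × 0.272484 = 0.390742 (base)
P(M+6) = C(3,3) × 0.478^0 × 0.522^3 = 1 × 1.0000 × 0.14223665 = 0.142237
Relative intensity = 0.142237 / 0.390742 × 100 = 36.4

36.4%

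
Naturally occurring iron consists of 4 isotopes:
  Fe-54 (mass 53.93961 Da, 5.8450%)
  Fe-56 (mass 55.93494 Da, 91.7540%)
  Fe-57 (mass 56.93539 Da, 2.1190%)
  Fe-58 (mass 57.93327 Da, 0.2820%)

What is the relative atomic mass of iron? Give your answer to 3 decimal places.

55.845 Da

The abundance-weighted mean is 0.058450 × 53.93961 + 0.917540 × 55.93494 + 0.021190 × 56.93539 + 0.002820 × 57.93327
= 3.152770 + 51.322545 + 1.206461 + 0.163372 = 55.845148 Da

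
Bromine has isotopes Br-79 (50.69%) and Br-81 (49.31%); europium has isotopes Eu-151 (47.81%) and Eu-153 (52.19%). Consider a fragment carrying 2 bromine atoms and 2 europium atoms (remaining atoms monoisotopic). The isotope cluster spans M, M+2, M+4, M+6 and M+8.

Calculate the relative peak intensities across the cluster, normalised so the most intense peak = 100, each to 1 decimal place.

15.7 : 64.7 : 100.0 : 68.7 : 17.7

Bromine pattern (n=2): 0.25694761 : 0.49990478 : 0.24314761
Europium pattern (n=2): 0.22857961 : 0.49904078 : 0.27237961
Convolve the two distributions (both contribute in 2-u steps):
  M: 0.25694761×0.22857961 = 0.058733
  M+2: 0.25694761×0.49904078 + 0.49990478×0.22857961 = 0.242495
  M+4: 0.25694761×0.27237961 + 0.49990478×0.49904078 + 0.24314761×0.22857961 = 0.375039
  M+6: 0.49990478×0.27237961 + 0.24314761×0.49904078 = 0.257504
  M+8: 0.24314761×0.27237961 = 0.066228
Scale to base peak (0.375039) = 100: 15.7 : 64.7 : 100.0 : 68.7 : 17.7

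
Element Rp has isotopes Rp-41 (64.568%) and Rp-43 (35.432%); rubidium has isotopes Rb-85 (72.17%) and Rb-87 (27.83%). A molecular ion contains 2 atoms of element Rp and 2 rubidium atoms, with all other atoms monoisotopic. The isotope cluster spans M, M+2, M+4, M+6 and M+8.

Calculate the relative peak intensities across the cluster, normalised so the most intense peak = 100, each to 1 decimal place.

Element Rp pattern (n=2): 0.41690266 : 0.45755468 : 0.12554266
Rubidium pattern (n=2): 0.52085089 : 0.40169822 : 0.07745089
Convolve the two distributions (both contribute in 2-u steps):
  M: 0.41690266×0.52085089 = 0.217144
  M+2: 0.41690266×0.40169822 + 0.45755468×0.52085089 = 0.405787
  M+4: 0.41690266×0.07745089 + 0.45755468×0.40169822 + 0.12554266×0.52085089 = 0.281477
  M+6: 0.45755468×0.07745089 + 0.12554266×0.40169822 = 0.085868
  M+8: 0.12554266×0.07745089 = 0.009723
Scale to base peak (0.405787) = 100: 53.5 : 100.0 : 69.4 : 21.2 : 2.4

53.5 : 100.0 : 69.4 : 21.2 : 2.4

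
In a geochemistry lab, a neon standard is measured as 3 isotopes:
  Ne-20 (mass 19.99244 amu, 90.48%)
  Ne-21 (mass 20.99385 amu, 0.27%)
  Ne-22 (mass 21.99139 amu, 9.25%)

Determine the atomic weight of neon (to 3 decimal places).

Average mass = Σ (abundance × isotope mass) = 0.9048 × 19.99244 + 0.0027 × 20.99385 + 0.0925 × 21.99139
= 18.089160 + 0.056683 + 2.034204 = 20.180047 amu

20.180 amu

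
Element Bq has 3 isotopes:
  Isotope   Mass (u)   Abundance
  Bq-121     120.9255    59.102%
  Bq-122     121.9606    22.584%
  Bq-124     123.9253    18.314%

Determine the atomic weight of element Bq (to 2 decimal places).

The abundance-weighted mean is 0.59102 × 120.9255 + 0.22584 × 121.9606 + 0.18314 × 123.9253
= 71.46939 + 27.54358 + 22.69568 = 121.70865 u

121.71 u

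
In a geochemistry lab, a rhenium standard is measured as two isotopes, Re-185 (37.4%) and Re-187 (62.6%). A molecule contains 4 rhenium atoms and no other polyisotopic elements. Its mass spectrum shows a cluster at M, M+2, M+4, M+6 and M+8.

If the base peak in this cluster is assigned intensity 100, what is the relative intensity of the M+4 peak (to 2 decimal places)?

Term probabilities: M 0.0196, M+2 0.1310, M+4 0.3289, M+6 0.3670, M+8 0.1536. Base peak = M+6.
P(M+6) = C(4,3) × 0.374^1 × 0.626^3 = 4 × 0.3740 × 0.24531438 = 0.366990 (base)
P(M+4) = C(4,2) × 0.374^2 × 0.626^2 = 6 × 0.139876 × 0.391876 = 0.328884
Relative intensity = 0.328884 / 0.366990 × 100 = 89.62

89.62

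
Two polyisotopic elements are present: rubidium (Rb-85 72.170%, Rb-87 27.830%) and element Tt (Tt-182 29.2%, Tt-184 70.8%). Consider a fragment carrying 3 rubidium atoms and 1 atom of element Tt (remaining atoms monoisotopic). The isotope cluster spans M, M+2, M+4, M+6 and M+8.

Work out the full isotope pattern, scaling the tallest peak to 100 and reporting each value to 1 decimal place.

27.9 : 100.0 : 90.8 : 31.8 : 3.9

Rubidium pattern (n=3): 0.37589809 : 0.43485841 : 0.16768892 : 0.02155458
Element Tt pattern (n=1): 0.2920 : 0.7080
Convolve the two distributions (both contribute in 2-u steps):
  M: 0.37589809×0.2920 = 0.109762
  M+2: 0.37589809×0.7080 + 0.43485841×0.2920 = 0.393115
  M+4: 0.43485841×0.7080 + 0.16768892×0.2920 = 0.356845
  M+6: 0.16768892×0.7080 + 0.02155458×0.2920 = 0.125018
  M+8: 0.02155458×0.7080 = 0.015261
Scale to base peak (0.393115) = 100: 27.9 : 100.0 : 90.8 : 31.8 : 3.9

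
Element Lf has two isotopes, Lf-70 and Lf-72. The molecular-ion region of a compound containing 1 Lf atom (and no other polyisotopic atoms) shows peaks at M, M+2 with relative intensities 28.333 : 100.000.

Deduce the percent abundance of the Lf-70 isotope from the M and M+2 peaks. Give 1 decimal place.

If p is the fraction of Lf that is Lf-70, then I(M+2)/I(M) = [C(1,1)·p^0·(1−p)] / p^1 = 1·(1−p)/p = 100.000/28.333 = 3.5295
(1−p)/p = 3.5295/1 = 3.5295  ⇒  p = 1/(1 + 3.5295) = 0.2208
Lf-70: 22.1%, Lf-72: 77.9%.

22.1%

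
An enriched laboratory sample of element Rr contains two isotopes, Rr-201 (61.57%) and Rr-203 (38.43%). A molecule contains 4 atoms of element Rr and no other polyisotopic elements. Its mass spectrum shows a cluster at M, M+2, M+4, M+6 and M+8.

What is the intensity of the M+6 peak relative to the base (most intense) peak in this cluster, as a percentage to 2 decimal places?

Term probabilities: M 0.1437, M+2 0.3588, M+4 0.3359, M+6 0.1398, M+8 0.0218. Base peak = M+2.
P(M+2) = C(4,1) × 0.6157^3 × 0.3843^1 = 4 × 0.23340355 × 0.3843 = 0.358788 (base)
P(M+6) = C(4,3) × 0.6157^1 × 0.3843^3 = 4 × 0.6157 × 0.05675592 = 0.139778
Relative intensity = 0.139778 / 0.358788 × 100 = 38.96

38.96%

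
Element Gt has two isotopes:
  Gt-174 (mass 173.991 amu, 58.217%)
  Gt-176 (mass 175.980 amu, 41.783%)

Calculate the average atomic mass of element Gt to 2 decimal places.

174.82 amu

Ar = Σ fᵢ·mᵢ = 0.58217 × 173.991 + 0.41783 × 175.980
= 101.2923 + 73.5297 = 174.8220 amu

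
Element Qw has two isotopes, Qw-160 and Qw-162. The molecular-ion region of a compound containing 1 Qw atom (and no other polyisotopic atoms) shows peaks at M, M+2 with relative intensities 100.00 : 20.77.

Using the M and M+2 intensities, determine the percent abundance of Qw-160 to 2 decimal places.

Write p for the Qw-160 fraction. I(M+2)/I(M) = [C(1,1)·p^0·(1−p)] / p^1 = 1·(1−p)/p = 20.77/100.00 = 0.2077
(1−p)/p = 0.2077/1 = 0.2077  ⇒  p = 1/(1 + 0.2077) = 0.8280
Qw-160: 82.80%, Qw-162: 17.20%.

82.80%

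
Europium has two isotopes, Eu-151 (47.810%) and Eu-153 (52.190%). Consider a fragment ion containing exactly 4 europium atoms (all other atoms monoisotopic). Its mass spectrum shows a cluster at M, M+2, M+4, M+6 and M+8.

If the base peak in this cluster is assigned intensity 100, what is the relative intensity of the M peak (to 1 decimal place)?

14.0

(0.47810 + 0.52190)^4 gives M 0.0522, M+2 0.2281, M+4 0.3736, M+6 0.2719, M+8 0.0742; the largest is M+4.
P(M+4) = C(4,2) × 0.47810^2 × 0.52190^2 = 6 × 0.22857961 × 0.27237961 = 0.373563 (base)
P(M) = C(4,0) × 0.47810^4 × 0.52190^0 = 1 × 0.05224864 × 1.0000 = 0.052249
Relative intensity = 0.052249 / 0.373563 × 100 = 14.0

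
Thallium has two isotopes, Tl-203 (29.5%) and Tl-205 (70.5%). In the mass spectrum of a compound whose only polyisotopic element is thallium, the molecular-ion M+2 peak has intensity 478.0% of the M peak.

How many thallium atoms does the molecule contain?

2

With n Tl atoms, P(M+2)/P(M) = C(n,1)·p^(n−1)q / p^n = n·q/p = n · 0.705/0.295.
n = 4.780 × 0.295/0.705 = 2.00 ≈ 2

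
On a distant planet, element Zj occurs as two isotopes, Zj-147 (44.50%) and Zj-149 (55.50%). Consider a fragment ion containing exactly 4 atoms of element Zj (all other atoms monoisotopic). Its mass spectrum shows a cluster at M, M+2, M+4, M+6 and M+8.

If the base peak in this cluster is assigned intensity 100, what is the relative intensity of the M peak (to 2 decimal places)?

10.71

Term probabilities: M 0.0392, M+2 0.1956, M+4 0.3660, M+6 0.3043, M+8 0.0949. Base peak = M+4.
P(M+4) = C(4,2) × 0.4450^2 × 0.5550^2 = 6 × 0.198025 × 0.308025 = 0.365980 (base)
P(M) = C(4,0) × 0.4450^4 × 0.5550^0 = 1 × 0.0392139 × 1.0000 = 0.039214
Relative intensity = 0.039214 / 0.365980 × 100 = 10.71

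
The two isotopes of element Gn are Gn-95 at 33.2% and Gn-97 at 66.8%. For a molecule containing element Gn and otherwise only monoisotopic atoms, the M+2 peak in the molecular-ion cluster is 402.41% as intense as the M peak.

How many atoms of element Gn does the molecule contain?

For n independent Gn atoms, I(M+2)/I(M) = n · (abundance Gn-97) / (abundance Gn-95) = n · 0.668/0.332.
n = 4.0241 × 0.332/0.668 = 2.00 ≈ 2

2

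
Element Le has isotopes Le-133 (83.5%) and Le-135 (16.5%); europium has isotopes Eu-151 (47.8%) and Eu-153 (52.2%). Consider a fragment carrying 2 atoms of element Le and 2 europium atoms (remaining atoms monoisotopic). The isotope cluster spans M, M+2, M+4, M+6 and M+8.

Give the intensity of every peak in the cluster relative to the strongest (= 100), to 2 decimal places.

38.77 : 100.00 : 81.22 : 21.58 : 1.81

Element Le pattern (n=2): 0.697225 : 0.27555 : 0.027225
Europium pattern (n=2): 0.228484 : 0.499032 : 0.272484
Convolve the two distributions (both contribute in 2-u steps):
  M: 0.697225×0.228484 = 0.159305
  M+2: 0.697225×0.499032 + 0.27555×0.228484 = 0.410896
  M+4: 0.697225×0.272484 + 0.27555×0.499032 + 0.027225×0.228484 = 0.333711
  M+6: 0.27555×0.272484 + 0.027225×0.499032 = 0.088669
  M+8: 0.027225×0.272484 = 0.007418
Scale to base peak (0.410896) = 100: 38.77 : 100.00 : 81.22 : 21.58 : 1.81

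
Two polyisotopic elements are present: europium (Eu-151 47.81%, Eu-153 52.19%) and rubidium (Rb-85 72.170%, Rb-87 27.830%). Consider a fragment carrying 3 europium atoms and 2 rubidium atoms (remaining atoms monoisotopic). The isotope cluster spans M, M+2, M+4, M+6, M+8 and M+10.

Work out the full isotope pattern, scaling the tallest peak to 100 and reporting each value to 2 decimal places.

Europium pattern (n=3): 0.10928391 : 0.3578871 : 0.39067407 : 0.14215492
Rubidium pattern (n=2): 0.52085089 : 0.40169822 : 0.07745089
Convolve the two distributions (both contribute in 2-u steps):
  M: 0.10928391×0.52085089 = 0.056921
  M+2: 0.10928391×0.40169822 + 0.3578871×0.52085089 = 0.230305
  M+4: 0.10928391×0.07745089 + 0.3578871×0.40169822 + 0.39067407×0.52085089 = 0.355710
  M+6: 0.3578871×0.07745089 + 0.39067407×0.40169822 + 0.14215492×0.52085089 = 0.258693
  M+8: 0.39067407×0.07745089 + 0.14215492×0.40169822 = 0.087361
  M+10: 0.14215492×0.07745089 = 0.011010
Scale to base peak (0.355710) = 100: 16.00 : 64.75 : 100.00 : 72.73 : 24.56 : 3.10

16.00 : 64.75 : 100.00 : 72.73 : 24.56 : 3.10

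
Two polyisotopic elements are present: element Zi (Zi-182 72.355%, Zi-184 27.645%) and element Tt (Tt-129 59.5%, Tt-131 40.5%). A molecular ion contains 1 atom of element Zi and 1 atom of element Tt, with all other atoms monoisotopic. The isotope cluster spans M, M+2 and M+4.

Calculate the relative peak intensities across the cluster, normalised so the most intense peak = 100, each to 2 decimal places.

Element Zi pattern (n=1): 0.72355 : 0.27645
Element Tt pattern (n=1): 0.5950 : 0.4050
Convolve the two distributions (both contribute in 2-u steps):
  M: 0.72355×0.5950 = 0.430512
  M+2: 0.72355×0.4050 + 0.27645×0.5950 = 0.457526
  M+4: 0.27645×0.4050 = 0.111962
Scale to base peak (0.457526) = 100: 94.10 : 100.00 : 24.47

94.10 : 100.00 : 24.47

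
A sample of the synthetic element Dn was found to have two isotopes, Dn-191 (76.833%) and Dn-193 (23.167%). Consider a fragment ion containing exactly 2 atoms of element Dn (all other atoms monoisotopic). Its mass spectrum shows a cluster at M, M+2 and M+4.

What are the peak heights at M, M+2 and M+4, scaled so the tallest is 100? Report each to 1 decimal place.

100.0 : 60.3 : 9.1

Expanding (0.76833 + 0.23167)^2:
P(M) = 0.76833^2 = 0.590331
P(M+2) = 2 × 0.76833^1 × 0.23167^1 = 0.355998
P(M+4) = 0.23167^2 = 0.053671
The M peak is largest (0.590331); scaling to 100 gives 100.0 : 60.3 : 9.1.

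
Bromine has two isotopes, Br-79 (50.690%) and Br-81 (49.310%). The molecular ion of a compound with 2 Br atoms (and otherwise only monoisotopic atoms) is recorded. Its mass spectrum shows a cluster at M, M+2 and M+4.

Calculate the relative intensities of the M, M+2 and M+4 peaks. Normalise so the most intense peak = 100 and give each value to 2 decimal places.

51.40 : 100.00 : 48.64

Expanding (0.50690 + 0.49310)^2:
P(M) = 0.50690^2 = 0.256948
P(M+2) = 2 × 0.50690^1 × 0.49310^1 = 0.499905
P(M+4) = 0.49310^2 = 0.243148
The M+2 peak is largest (0.499905); scaling to 100 gives 51.40 : 100.00 : 48.64.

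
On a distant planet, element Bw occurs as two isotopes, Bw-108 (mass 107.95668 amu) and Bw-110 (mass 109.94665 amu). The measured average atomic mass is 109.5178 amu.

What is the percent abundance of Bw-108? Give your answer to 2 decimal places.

21.55%

Let x be the fractional abundance of Bw-108; then Bw-110 has abundance 1 − x.
107.95668·x + 109.94665·(1 − x) = 109.5178
(107.95668 − 109.94665)·x = 109.5178 − 109.94665
x = -0.42885 / -1.98997 = 0.21551 → 21.55% Bw-108, 78.45% Bw-110.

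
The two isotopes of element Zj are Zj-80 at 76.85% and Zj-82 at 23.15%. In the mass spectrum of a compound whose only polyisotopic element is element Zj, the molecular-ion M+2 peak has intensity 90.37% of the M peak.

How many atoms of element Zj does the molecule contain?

For n independent Zj atoms, I(M+2)/I(M) = n · (abundance Zj-82) / (abundance Zj-80) = n · 0.2315/0.7685.
n = 0.9037 × 0.7685/0.2315 = 3.00 ≈ 3

3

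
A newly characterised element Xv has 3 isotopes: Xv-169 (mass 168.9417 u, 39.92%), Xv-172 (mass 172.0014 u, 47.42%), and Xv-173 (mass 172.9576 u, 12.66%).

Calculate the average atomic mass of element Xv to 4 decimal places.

Average mass = Σ (abundance × isotope mass) = 0.3992 × 168.9417 + 0.4742 × 172.0014 + 0.1266 × 172.9576
= 67.44153 + 81.56306 + 21.89643 = 170.90102 u

170.9010 u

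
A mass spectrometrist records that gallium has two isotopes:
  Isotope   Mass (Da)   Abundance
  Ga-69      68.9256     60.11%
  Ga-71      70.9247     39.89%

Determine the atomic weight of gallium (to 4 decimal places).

Average mass = Σ (abundance × isotope mass) = 0.6011 × 68.9256 + 0.3989 × 70.9247
= 41.43118 + 28.29186 = 69.72304 Da

69.7230 Da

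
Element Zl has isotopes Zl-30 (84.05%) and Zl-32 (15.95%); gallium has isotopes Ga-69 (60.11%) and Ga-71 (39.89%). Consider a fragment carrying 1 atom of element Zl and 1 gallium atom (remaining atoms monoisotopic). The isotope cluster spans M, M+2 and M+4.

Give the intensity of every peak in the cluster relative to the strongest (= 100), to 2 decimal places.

Element Zl pattern (n=1): 0.8405 : 0.1595
Gallium pattern (n=1): 0.6011 : 0.3989
Convolve the two distributions (both contribute in 2-u steps):
  M: 0.8405×0.6011 = 0.505225
  M+2: 0.8405×0.3989 + 0.1595×0.6011 = 0.431151
  M+4: 0.1595×0.3989 = 0.063625
Scale to base peak (0.505225) = 100: 100.00 : 85.34 : 12.59

100.00 : 85.34 : 12.59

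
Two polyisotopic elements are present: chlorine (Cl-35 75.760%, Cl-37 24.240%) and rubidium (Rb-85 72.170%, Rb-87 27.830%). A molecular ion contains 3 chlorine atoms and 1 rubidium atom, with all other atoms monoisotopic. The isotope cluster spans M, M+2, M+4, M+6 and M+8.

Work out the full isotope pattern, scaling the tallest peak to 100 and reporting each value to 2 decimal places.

74.32 : 100.00 : 50.34 : 11.24 : 0.94

Chlorine pattern (n=3): 0.4348304 : 0.41738208 : 0.13354464 : 0.01424288
Rubidium pattern (n=1): 0.7217 : 0.2783
Convolve the two distributions (both contribute in 2-u steps):
  M: 0.4348304×0.7217 = 0.313817
  M+2: 0.4348304×0.2783 + 0.41738208×0.7217 = 0.422238
  M+4: 0.41738208×0.2783 + 0.13354464×0.7217 = 0.212537
  M+6: 0.13354464×0.2783 + 0.01424288×0.7217 = 0.047445
  M+8: 0.01424288×0.2783 = 0.003964
Scale to base peak (0.422238) = 100: 74.32 : 100.00 : 50.34 : 11.24 : 0.94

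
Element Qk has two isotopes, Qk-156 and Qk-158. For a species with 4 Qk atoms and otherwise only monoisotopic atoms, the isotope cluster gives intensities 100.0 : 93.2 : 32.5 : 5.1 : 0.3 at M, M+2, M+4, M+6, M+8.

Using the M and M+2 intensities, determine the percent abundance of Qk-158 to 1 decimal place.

18.9%

Write p for the Qk-156 fraction. I(M+2)/I(M) = [C(4,1)·p^3·(1−p)] / p^4 = 4·(1−p)/p = 93.2/100.0 = 0.9320
(1−p)/p = 0.9320/4 = 0.2330  ⇒  p = 1/(1 + 0.2330) = 0.8110
Qk-156: 81.1%, Qk-158: 18.9%.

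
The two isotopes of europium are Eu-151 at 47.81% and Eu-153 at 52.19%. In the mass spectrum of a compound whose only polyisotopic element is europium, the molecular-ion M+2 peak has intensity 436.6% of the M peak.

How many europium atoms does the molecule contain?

With n Eu atoms, P(M+2)/P(M) = C(n,1)·p^(n−1)q / p^n = n·q/p = n · 0.5219/0.4781.
n = 4.366 × 0.4781/0.5219 = 4.00 ≈ 4

4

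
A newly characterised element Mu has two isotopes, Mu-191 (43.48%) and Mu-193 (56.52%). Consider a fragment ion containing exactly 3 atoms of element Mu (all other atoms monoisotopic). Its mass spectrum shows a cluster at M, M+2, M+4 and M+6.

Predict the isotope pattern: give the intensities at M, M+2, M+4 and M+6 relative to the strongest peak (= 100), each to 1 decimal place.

Expanding (0.4348 + 0.5652)^3:
P(M) = 0.4348^3 = 0.082199
P(M+2) = 3 × 0.4348^2 × 0.5652^1 = 0.320555
P(M+4) = 3 × 0.4348^1 × 0.5652^2 = 0.416692
P(M+6) = 0.5652^3 = 0.180554
The M+4 peak is largest (0.416692); scaling to 100 gives 19.7 : 76.9 : 100.0 : 43.3.

19.7 : 76.9 : 100.0 : 43.3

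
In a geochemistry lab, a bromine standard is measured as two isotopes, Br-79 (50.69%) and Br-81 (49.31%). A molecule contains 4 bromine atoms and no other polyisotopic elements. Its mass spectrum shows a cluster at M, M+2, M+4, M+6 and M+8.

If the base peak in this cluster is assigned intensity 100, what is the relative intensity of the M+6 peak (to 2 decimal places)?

64.85

(0.5069 + 0.4931)^4 gives M 0.0660, M+2 0.2569, M+4 0.3749, M+6 0.2431, M+8 0.0591; the largest is M+4.
P(M+4) = C(4,2) × 0.5069^2 × 0.4931^2 = 6 × 0.25694761 × 0.24314761 = 0.374857 (base)
P(M+6) = C(4,3) × 0.5069^1 × 0.4931^3 = 4 × 0.5069 × 0.11989609 = 0.243101
Relative intensity = 0.243101 / 0.374857 × 100 = 64.85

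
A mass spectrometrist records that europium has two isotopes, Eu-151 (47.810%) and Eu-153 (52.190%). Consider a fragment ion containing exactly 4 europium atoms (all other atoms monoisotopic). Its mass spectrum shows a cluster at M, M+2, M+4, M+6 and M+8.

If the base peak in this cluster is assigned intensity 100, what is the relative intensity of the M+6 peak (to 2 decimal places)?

Term probabilities: M 0.0522, M+2 0.2281, M+4 0.3736, M+6 0.2719, M+8 0.0742. Base peak = M+4.
P(M+4) = C(4,2) × 0.47810^2 × 0.52190^2 = 6 × 0.22857961 × 0.27237961 = 0.373563 (base)
P(M+6) = C(4,3) × 0.47810^1 × 0.52190^3 = 4 × 0.4781 × 0.14215492 = 0.271857
Relative intensity = 0.271857 / 0.373563 × 100 = 72.77

72.77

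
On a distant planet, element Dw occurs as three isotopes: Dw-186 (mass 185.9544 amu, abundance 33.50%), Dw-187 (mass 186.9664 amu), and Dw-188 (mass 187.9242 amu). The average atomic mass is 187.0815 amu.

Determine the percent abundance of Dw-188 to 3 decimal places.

47.413%

The remaining 66.50% is split between Dw-187 (fraction x) and Dw-188 (fraction 0.6650 − x).
Substituting: 186.9664x + 187.9242(0.6650 − x) = 124.786776
(186.9664 − 187.9242)x = -0.182817  ⇒  x = 0.19087, y = 0.47413
Dw-187: 19.087%, Dw-188: 47.413%.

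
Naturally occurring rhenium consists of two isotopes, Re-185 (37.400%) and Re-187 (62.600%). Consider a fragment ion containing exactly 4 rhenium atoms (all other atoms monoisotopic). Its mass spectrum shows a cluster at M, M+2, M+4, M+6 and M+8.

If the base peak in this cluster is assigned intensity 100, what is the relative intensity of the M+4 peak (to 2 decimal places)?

89.62

Binomial terms of (0.37400 + 0.62600)^4: M 0.0196, M+2 0.1310, M+4 0.3289, M+6 0.3670, M+8 0.1536 → M+6 is the base peak.
P(M+6) = C(4,3) × 0.37400^1 × 0.62600^3 = 4 × 0.3740 × 0.24531438 = 0.366990 (base)
P(M+4) = C(4,2) × 0.37400^2 × 0.62600^2 = 6 × 0.139876 × 0.391876 = 0.328884
Relative intensity = 0.328884 / 0.366990 × 100 = 89.62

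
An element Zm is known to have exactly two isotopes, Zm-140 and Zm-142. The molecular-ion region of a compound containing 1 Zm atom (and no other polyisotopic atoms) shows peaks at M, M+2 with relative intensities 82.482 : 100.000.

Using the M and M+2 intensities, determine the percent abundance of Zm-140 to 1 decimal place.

Write p for the Zm-140 fraction. I(M+2)/I(M) = [C(1,1)·p^0·(1−p)] / p^1 = 1·(1−p)/p = 100.000/82.482 = 1.2124
(1−p)/p = 1.2124/1 = 1.2124  ⇒  p = 1/(1 + 1.2124) = 0.4520
Zm-140: 45.2%, Zm-142: 54.8%.

45.2%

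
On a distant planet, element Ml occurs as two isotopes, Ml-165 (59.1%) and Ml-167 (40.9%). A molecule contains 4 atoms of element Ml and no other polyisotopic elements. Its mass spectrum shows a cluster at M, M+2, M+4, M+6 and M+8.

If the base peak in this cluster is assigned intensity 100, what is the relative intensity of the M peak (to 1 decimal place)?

Binomial terms of (0.591 + 0.409)^4: M 0.1220, M+2 0.3377, M+4 0.3506, M+6 0.1617, M+8 0.0280 → M+4 is the base peak.
P(M+4) = C(4,2) × 0.591^2 × 0.409^2 = 6 × 0.349281 × 0.167281 = 0.350568 (base)
P(M) = C(4,0) × 0.591^4 × 0.409^0 = 1 × 0.12199722 × 1.0000 = 0.121997
Relative intensity = 0.121997 / 0.350568 × 100 = 34.8

34.8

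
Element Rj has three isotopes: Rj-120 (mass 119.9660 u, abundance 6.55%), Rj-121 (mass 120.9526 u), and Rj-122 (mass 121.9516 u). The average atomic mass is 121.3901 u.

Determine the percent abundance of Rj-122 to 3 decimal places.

50.262%

Let x and y be the fractions of Rj-121 and Rj-122. Then x + y = 1 − 0.0655 = 0.9345 and 120.9526x + 121.9516y = 121.3901 − 0.0655×119.9660 = 113.532327.
Substituting: 120.9526x + 121.9516(0.9345 − x) = 113.532327
(120.9526 − 121.9516)x = -0.4314432  ⇒  x = 0.43188, y = 0.50262
Rj-121: 43.188%, Rj-122: 50.262%.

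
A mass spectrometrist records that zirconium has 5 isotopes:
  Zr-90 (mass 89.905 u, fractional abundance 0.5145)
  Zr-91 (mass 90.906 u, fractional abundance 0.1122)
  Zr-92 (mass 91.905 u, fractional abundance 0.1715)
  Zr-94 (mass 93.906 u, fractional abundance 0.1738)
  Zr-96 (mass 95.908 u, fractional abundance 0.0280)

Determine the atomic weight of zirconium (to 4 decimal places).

91.2238 u

Ar = Σ fᵢ·mᵢ = 0.5145 × 89.905 + 0.1122 × 90.906 + 0.1715 × 91.905 + 0.1738 × 93.906 + 0.0280 × 95.908
= 46.25612 + 10.19965 + 15.76171 + 16.32086 + 2.68542 = 91.22376 u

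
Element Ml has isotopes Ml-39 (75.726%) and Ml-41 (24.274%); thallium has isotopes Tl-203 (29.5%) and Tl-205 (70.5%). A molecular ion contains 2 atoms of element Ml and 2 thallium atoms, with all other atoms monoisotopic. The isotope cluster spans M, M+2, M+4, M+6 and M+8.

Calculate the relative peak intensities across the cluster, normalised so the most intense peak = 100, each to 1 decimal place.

11.3 : 61.1 : 100.0 : 46.8 : 6.6

Element Ml pattern (n=2): 0.57344271 : 0.36763458 : 0.05892271
Thallium pattern (n=2): 0.087025 : 0.41595 : 0.497025
Convolve the two distributions (both contribute in 2-u steps):
  M: 0.57344271×0.087025 = 0.049904
  M+2: 0.57344271×0.41595 + 0.36763458×0.087025 = 0.270517
  M+4: 0.57344271×0.497025 + 0.36763458×0.41595 + 0.05892271×0.087025 = 0.443061
  M+6: 0.36763458×0.497025 + 0.05892271×0.41595 = 0.207232
  M+8: 0.05892271×0.497025 = 0.029286
Scale to base peak (0.443061) = 100: 11.3 : 61.1 : 100.0 : 46.8 : 6.6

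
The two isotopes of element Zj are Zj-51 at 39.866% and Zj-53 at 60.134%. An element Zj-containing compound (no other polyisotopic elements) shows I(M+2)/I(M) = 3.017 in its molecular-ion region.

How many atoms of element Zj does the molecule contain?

With n Zj atoms, P(M+2)/P(M) = C(n,1)·p^(n−1)q / p^n = n·q/p = n · 0.60134/0.39866.
n = 3.017 × 0.39866/0.60134 = 2.00 ≈ 2

2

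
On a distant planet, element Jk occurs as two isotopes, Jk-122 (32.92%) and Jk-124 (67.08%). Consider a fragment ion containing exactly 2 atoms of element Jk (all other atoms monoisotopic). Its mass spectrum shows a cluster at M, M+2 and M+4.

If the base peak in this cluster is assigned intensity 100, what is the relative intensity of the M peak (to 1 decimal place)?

24.1

(0.3292 + 0.6708)^2 gives M 0.1084, M+2 0.4417, M+4 0.4500; the largest is M+4.
P(M+4) = C(2,2) × 0.3292^0 × 0.6708^2 = 1 × 1.0000 × 0.44997264 = 0.449973 (base)
P(M) = C(2,0) × 0.3292^2 × 0.6708^0 = 1 × 0.10837264 × 1.0000 = 0.108373
Relative intensity = 0.108373 / 0.449973 × 100 = 24.1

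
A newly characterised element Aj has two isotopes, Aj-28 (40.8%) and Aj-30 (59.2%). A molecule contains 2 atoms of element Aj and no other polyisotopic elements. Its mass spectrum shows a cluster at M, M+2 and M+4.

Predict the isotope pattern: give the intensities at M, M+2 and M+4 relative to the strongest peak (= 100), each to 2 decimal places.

34.46 : 100.00 : 72.55

Each Aj atom is independently Aj-28 (p = 0.408) or Aj-30 (q = 0.592); the cluster is the binomial expansion (p + q)^2.
P(M) = 0.408^2 = 0.166464
P(M+2) = 2 × 0.408^1 × 0.592^1 = 0.483072
P(M+4) = 0.592^2 = 0.350464
The M+2 peak is largest (0.483072); scaling to 100 gives 34.46 : 100.00 : 72.55.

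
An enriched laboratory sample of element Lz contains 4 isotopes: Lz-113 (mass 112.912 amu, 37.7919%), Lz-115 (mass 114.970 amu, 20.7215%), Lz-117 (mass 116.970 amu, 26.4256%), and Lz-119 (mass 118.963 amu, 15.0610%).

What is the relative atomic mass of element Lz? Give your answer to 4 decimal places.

Average mass = Σ (abundance × isotope mass) = 0.377919 × 112.912 + 0.207215 × 114.970 + 0.264256 × 116.970 + 0.150610 × 118.963
= 42.67159 + 23.82351 + 30.91002 + 17.91702 = 115.32214 amu

115.3221 amu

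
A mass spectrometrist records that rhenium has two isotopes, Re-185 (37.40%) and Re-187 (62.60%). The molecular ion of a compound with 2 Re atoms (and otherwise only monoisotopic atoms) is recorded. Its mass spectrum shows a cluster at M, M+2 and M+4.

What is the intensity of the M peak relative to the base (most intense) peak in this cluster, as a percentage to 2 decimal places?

29.87%

(0.3740 + 0.6260)^2 gives M 0.1399, M+2 0.4682, M+4 0.3919; the largest is M+2.
P(M+2) = C(2,1) × 0.3740^1 × 0.6260^1 = 2 × 0.3740 × 0.6260 = 0.468248 (base)
P(M) = C(2,0) × 0.3740^2 × 0.6260^0 = 1 × 0.139876 × 1.0000 = 0.139876
Relative intensity = 0.139876 / 0.468248 × 100 = 29.87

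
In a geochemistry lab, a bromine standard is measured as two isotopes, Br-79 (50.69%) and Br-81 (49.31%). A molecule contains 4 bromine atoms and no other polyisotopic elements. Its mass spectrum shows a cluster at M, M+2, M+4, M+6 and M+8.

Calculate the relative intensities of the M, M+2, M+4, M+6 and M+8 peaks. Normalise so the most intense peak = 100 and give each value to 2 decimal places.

17.61 : 68.53 : 100.00 : 64.85 : 15.77

Expanding (0.5069 + 0.4931)^4:
P(M) = 0.5069^4 = 0.066022
P(M+2) = 4 × 0.5069^3 × 0.4931^1 = 0.256899
P(M+4) = 6 × 0.5069^2 × 0.4931^2 = 0.374857
P(M+6) = 4 × 0.5069^1 × 0.4931^3 = 0.243101
P(M+8) = 0.4931^4 = 0.059121
The M+4 peak is largest (0.374857); scaling to 100 gives 17.61 : 68.53 : 100.00 : 64.85 : 15.77.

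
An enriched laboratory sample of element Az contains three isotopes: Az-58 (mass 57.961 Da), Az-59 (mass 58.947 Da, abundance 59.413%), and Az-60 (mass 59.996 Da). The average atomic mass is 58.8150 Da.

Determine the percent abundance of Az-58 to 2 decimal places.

27.41%

Let x and y be the fractions of Az-58 and Az-60. Then x + y = 1 − 0.59413 = 0.40587 and 57.961x + 59.996y = 58.8150 − 0.59413×58.947 = 23.79281889.
Substituting: 57.961x + 59.996(0.40587 − x) = 23.79281889
(57.961 − 59.996)x = -0.55775763  ⇒  x = 0.27408, y = 0.13179
Az-58: 27.41%, Az-60: 13.18%.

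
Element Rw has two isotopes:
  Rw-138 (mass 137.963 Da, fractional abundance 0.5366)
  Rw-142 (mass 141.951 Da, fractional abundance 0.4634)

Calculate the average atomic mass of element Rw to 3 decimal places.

Ar = Σ fᵢ·mᵢ = 0.5366 × 137.963 + 0.4634 × 141.951
= 74.0309 + 65.7801 = 139.8110 Da

139.811 Da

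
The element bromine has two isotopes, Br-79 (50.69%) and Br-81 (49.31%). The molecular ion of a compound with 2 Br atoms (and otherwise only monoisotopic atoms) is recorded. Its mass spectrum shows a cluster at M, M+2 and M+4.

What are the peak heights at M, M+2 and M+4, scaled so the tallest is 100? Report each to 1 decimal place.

The 2 Br atoms are independent, so intensities follow the terms of (0.5069 + 0.4931)^2.
P(M) = 0.5069^2 = 0.256948
P(M+2) = 2 × 0.5069^1 × 0.4931^1 = 0.499905
P(M+4) = 0.4931^2 = 0.243148
The M+2 peak is largest (0.499905); scaling to 100 gives 51.4 : 100.0 : 48.6.

51.4 : 100.0 : 48.6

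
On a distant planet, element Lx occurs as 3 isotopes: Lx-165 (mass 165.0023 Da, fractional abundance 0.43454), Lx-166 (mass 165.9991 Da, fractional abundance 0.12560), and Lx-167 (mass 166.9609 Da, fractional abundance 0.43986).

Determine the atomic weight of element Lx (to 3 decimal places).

165.989 Da

Average mass = Σ (abundance × isotope mass) = 0.43454 × 165.0023 + 0.12560 × 165.9991 + 0.43986 × 166.9609
= 71.70010 + 20.84949 + 73.43942 = 165.98901 Da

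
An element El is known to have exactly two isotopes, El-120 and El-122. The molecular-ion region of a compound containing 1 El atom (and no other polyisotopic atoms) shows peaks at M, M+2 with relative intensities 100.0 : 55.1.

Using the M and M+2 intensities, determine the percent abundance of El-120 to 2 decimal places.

64.47%

If p is the fraction of El that is El-120, then I(M+2)/I(M) = [C(1,1)·p^0·(1−p)] / p^1 = 1·(1−p)/p = 55.1/100.0 = 0.5510
(1−p)/p = 0.5510/1 = 0.5510  ⇒  p = 1/(1 + 0.5510) = 0.6447
El-120: 64.47%, El-122: 35.53%.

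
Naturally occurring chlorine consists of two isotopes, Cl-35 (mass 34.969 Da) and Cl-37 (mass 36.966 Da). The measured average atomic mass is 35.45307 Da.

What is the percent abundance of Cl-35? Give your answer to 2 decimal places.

75.76%

With x = fraction of Cl-35 (so Cl-37 is 1 − x):
34.969·x + 36.966·(1 − x) = 35.45307
(34.969 − 36.966)·x = 35.45307 − 36.966
x = -1.51293 / -1.997 = 0.75760 → 75.76% Cl-35, 24.24% Cl-37.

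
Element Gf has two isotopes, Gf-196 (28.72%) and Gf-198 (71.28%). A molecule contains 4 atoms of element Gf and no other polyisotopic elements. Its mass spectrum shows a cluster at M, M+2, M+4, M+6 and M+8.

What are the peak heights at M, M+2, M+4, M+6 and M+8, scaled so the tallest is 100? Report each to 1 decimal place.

1.6 : 16.2 : 60.4 : 100.0 : 62.0

Expanding (0.2872 + 0.7128)^4:
P(M) = 0.2872^4 = 0.006804
P(M+2) = 4 × 0.2872^3 × 0.7128^1 = 0.067543
P(M+4) = 6 × 0.2872^2 × 0.7128^2 = 0.251452
P(M+6) = 4 × 0.2872^1 × 0.7128^3 = 0.416052
P(M+8) = 0.7128^4 = 0.258149
The M+6 peak is largest (0.416052); scaling to 100 gives 1.6 : 16.2 : 60.4 : 100.0 : 62.0.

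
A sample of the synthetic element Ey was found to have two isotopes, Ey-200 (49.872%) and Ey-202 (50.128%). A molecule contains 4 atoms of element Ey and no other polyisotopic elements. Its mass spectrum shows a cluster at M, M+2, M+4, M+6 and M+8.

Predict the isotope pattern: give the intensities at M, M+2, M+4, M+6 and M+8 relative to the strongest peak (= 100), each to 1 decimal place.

Each Ey atom is independently Ey-200 (p = 0.49872) or Ey-202 (q = 0.50128); the cluster is the binomial expansion (p + q)^4.
P(M) = 0.49872^4 = 0.061862
P(M+2) = 4 × 0.49872^3 × 0.50128^1 = 0.248720
P(M+4) = 6 × 0.49872^2 × 0.50128^2 = 0.374995
P(M+6) = 4 × 0.49872^1 × 0.50128^3 = 0.251280
P(M+8) = 0.50128^4 = 0.063142
The M+4 peak is largest (0.374995); scaling to 100 gives 16.5 : 66.3 : 100.0 : 67.0 : 16.8.

16.5 : 66.3 : 100.0 : 67.0 : 16.8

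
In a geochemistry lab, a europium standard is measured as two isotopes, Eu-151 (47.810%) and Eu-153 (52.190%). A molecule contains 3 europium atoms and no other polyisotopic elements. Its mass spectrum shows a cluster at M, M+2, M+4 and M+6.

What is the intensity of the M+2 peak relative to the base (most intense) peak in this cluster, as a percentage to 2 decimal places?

Term probabilities: M 0.1093, M+2 0.3579, M+4 0.3907, M+6 0.1422. Base peak = M+4.
P(M+4) = C(3,2) × 0.47810^1 × 0.52190^2 = 3 × 0.4781 × 0.27237961 = 0.390674 (base)
P(M+2) = C(3,1) × 0.47810^2 × 0.52190^1 = 3 × 0.22857961 × 0.5219 = 0.357887
Relative intensity = 0.357887 / 0.390674 × 100 = 91.61

91.61%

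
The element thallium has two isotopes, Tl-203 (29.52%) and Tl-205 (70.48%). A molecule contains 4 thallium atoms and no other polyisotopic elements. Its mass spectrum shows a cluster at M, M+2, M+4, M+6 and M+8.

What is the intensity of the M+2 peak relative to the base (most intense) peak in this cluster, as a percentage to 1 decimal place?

Binomial terms of (0.2952 + 0.7048)^4: M 0.0076, M+2 0.0725, M+4 0.2597, M+6 0.4134, M+8 0.2468 → M+6 is the base peak.
P(M+6) = C(4,3) × 0.2952^1 × 0.7048^3 = 4 × 0.2952 × 0.35010449 = 0.413403 (base)
P(M+2) = C(4,1) × 0.2952^3 × 0.7048^1 = 4 × 0.02572463 × 0.7048 = 0.072523
Relative intensity = 0.072523 / 0.413403 × 100 = 17.5

17.5%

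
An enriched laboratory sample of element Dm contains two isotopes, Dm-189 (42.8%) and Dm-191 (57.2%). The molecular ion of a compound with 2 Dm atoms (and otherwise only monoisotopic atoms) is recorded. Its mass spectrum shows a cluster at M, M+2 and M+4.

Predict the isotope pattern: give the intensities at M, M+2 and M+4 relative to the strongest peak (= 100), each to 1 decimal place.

Expanding (0.428 + 0.572)^2:
P(M) = 0.428^2 = 0.183184
P(M+2) = 2 × 0.428^1 × 0.572^1 = 0.489632
P(M+4) = 0.572^2 = 0.327184
The M+2 peak is largest (0.489632); scaling to 100 gives 37.4 : 100.0 : 66.8.

37.4 : 100.0 : 66.8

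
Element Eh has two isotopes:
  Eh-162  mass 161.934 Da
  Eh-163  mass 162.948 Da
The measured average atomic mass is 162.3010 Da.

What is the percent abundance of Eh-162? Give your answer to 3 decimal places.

Writing the weighted mean with unknown fraction x of Eh-162:
161.934·x + 162.948·(1 − x) = 162.3010
(161.934 − 162.948)·x = 162.3010 − 162.948
x = -0.6470 / -1.014 = 0.63807 → 63.807% Eh-162, 36.193% Eh-163.

63.807%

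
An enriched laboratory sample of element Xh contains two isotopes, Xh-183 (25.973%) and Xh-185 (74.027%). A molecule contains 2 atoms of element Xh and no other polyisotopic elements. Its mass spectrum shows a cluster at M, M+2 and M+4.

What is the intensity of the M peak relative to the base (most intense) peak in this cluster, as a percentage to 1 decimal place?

Binomial terms of (0.25973 + 0.74027)^2: M 0.0675, M+2 0.3845, M+4 0.5480 → M+4 is the base peak.
P(M+4) = C(2,2) × 0.25973^0 × 0.74027^2 = 1 × 1.0000 × 0.54799967 = 0.548000 (base)
P(M) = C(2,0) × 0.25973^2 × 0.74027^0 = 1 × 0.06745967 × 1.0000 = 0.067460
Relative intensity = 0.067460 / 0.548000 × 100 = 12.3

12.3%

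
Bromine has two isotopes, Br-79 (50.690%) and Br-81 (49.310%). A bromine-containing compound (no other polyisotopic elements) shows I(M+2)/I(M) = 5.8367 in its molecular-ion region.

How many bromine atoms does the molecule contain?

6

With n Br atoms, P(M+2)/P(M) = C(n,1)·p^(n−1)q / p^n = n·q/p = n · 0.49310/0.50690.
n = 5.8367 × 0.50690/0.49310 = 6.00 ≈ 6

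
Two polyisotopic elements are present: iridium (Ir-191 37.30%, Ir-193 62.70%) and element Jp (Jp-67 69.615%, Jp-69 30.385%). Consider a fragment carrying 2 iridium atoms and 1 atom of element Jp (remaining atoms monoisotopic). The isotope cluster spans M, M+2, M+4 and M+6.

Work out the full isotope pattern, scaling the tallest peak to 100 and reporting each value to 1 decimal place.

Iridium pattern (n=2): 0.139129 : 0.467742 : 0.393129
Element Jp pattern (n=1): 0.69615 : 0.30385
Convolve the two distributions (both contribute in 2-u steps):
  M: 0.139129×0.69615 = 0.096855
  M+2: 0.139129×0.30385 + 0.467742×0.69615 = 0.367893
  M+4: 0.467742×0.30385 + 0.393129×0.69615 = 0.415800
  M+6: 0.393129×0.30385 = 0.119452
Scale to base peak (0.415800) = 100: 23.3 : 88.5 : 100.0 : 28.7

23.3 : 88.5 : 100.0 : 28.7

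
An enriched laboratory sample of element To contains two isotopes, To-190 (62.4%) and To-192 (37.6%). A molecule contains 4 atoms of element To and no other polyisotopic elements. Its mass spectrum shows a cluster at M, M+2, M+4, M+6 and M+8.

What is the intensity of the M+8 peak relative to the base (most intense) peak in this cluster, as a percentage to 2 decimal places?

(0.624 + 0.376)^4 gives M 0.1516, M+2 0.3654, M+4 0.3303, M+6 0.1327, M+8 0.0200; the largest is M+2.
P(M+2) = C(4,1) × 0.624^3 × 0.376^1 = 4 × 0.24297062 × 0.3760 = 0.365428 (base)
P(M+8) = C(4,4) × 0.624^0 × 0.376^4 = 1 × 1.0000 × 0.01998717 = 0.019987
Relative intensity = 0.019987 / 0.365428 × 100 = 5.47

5.47%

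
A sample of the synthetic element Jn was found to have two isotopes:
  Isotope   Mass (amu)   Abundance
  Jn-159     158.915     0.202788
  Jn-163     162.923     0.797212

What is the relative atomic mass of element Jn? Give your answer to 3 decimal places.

162.110 amu

Average mass = Σ (abundance × isotope mass) = 0.202788 × 158.915 + 0.797212 × 162.923
= 32.2261 + 129.8842 = 162.1103 amu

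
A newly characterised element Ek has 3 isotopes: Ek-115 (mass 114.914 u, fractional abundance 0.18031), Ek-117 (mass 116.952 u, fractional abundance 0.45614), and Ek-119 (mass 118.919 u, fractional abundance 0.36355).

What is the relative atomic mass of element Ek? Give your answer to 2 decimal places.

The abundance-weighted mean is 0.18031 × 114.914 + 0.45614 × 116.952 + 0.36355 × 118.919
= 20.7201 + 53.3465 + 43.2330 = 117.2996 u

117.30 u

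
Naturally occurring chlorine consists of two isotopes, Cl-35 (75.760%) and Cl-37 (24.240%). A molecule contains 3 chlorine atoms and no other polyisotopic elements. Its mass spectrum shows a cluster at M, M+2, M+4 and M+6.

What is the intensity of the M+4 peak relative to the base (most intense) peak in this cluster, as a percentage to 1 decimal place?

30.7%

Binomial terms of (0.75760 + 0.24240)^3: M 0.4348, M+2 0.4174, M+4 0.1335, M+6 0.0142 → M is the base peak.
P(M) = C(3,0) × 0.75760^3 × 0.24240^0 = 1 × 0.4348304 × 1.0000 = 0.434830 (base)
P(M+4) = C(3,2) × 0.75760^1 × 0.24240^2 = 3 × 0.7576 × 0.05875776 = 0.133545
Relative intensity = 0.133545 / 0.434830 × 100 = 30.7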